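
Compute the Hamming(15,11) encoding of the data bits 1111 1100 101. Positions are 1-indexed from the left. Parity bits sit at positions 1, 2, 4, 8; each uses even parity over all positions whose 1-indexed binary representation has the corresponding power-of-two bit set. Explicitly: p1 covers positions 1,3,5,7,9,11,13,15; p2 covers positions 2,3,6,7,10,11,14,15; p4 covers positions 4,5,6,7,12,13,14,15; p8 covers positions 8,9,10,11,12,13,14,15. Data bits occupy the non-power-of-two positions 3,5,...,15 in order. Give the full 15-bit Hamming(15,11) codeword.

Place data bits at non-power-of-two positions: b3=1, b5=1, b6=1, b7=1, b9=1, b10=1, b11=0, b12=0, b13=1, b14=0, b15=1.
p1 = XOR of data positions {3,5,7,9,11,13,15} = 1⊕1⊕1⊕1⊕0⊕1⊕1 = 0
p2 = XOR of data positions {3,6,7,10,11,14,15} = 1⊕1⊕1⊕1⊕0⊕0⊕1 = 1
p4 = XOR of data positions {5,6,7,12,13,14,15} = 1⊕1⊕1⊕0⊕1⊕0⊕1 = 1
p8 = XOR of data positions {9,10,11,12,13,14,15} = 1⊕1⊕0⊕0⊕1⊕0⊕1 = 0
Codeword b1..b15 = 011111101100101

011111101100101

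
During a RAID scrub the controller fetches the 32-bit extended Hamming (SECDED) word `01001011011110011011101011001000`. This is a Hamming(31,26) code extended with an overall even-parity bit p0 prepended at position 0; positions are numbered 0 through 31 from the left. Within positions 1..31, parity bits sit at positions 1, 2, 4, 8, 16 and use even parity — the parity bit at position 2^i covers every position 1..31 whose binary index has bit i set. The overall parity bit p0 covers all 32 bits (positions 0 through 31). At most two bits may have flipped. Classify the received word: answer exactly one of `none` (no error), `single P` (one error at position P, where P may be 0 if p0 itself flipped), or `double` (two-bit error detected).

single 1

s1: b1⊕b3⊕b5⊕b7⊕b9⊕b11⊕b13⊕b15⊕b17⊕b19⊕b21⊕b23⊕b25⊕b27⊕b29⊕b31 = 1⊕0⊕0⊕1⊕1⊕1⊕0⊕1⊕0⊕1⊕0⊕0⊕1⊕0⊕0⊕0 = 1
s2: b2⊕b3⊕b6⊕b7⊕b10⊕b11⊕b14⊕b15⊕b18⊕b19⊕b22⊕b23⊕b26⊕b27⊕b30⊕b31 = 0⊕0⊕1⊕1⊕1⊕1⊕0⊕1⊕1⊕1⊕1⊕0⊕0⊕0⊕0⊕0 = 0
s4: b4⊕b5⊕b6⊕b7⊕b12⊕b13⊕b14⊕b15⊕b20⊕b21⊕b22⊕b23⊕b28⊕b29⊕b30⊕b31 = 1⊕0⊕1⊕1⊕1⊕0⊕0⊕1⊕1⊕0⊕1⊕0⊕1⊕0⊕0⊕0 = 0
s8: b8⊕b9⊕b10⊕b11⊕b12⊕b13⊕b14⊕b15⊕b24⊕b25⊕b26⊕b27⊕b28⊕b29⊕b30⊕b31 = 0⊕1⊕1⊕1⊕1⊕0⊕0⊕1⊕1⊕1⊕0⊕0⊕1⊕0⊕0⊕0 = 0
s16: b16⊕b17⊕b18⊕b19⊕b20⊕b21⊕b22⊕b23⊕b24⊕b25⊕b26⊕b27⊕b28⊕b29⊕b30⊕b31 = 1⊕0⊕1⊕1⊕1⊕0⊕1⊕0⊕1⊕1⊕0⊕0⊕1⊕0⊕0⊕0 = 0
Syndrome (s16...s1) = 00001 → position 1.
Overall parity (XOR of all 32 bits, including p0): 0⊕1⊕0⊕0⊕1⊕0⊕1⊕1⊕0⊕1⊕1⊕1⊕1⊕0⊕0⊕1⊕1⊕0⊕1⊕1⊕1⊕0⊕1⊕0⊕1⊕1⊕0⊕0⊕1⊕0⊕0⊕0 = 1
Overall=1, syndrome position=1 → single-bit error at position 1.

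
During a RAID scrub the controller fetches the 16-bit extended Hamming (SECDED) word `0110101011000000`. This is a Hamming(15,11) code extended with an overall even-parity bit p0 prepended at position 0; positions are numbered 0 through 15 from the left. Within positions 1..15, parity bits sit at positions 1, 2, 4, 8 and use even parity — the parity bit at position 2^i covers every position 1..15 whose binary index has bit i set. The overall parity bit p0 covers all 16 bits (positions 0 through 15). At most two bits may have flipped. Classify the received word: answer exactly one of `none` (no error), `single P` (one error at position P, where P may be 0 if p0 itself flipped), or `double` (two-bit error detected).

s1: b1⊕b3⊕b5⊕b7⊕b9⊕b11⊕b13⊕b15 = 1⊕0⊕0⊕0⊕1⊕0⊕0⊕0 = 0
s2: b2⊕b3⊕b6⊕b7⊕b10⊕b11⊕b14⊕b15 = 1⊕0⊕1⊕0⊕0⊕0⊕0⊕0 = 0
s4: b4⊕b5⊕b6⊕b7⊕b12⊕b13⊕b14⊕b15 = 1⊕0⊕1⊕0⊕0⊕0⊕0⊕0 = 0
s8: b8⊕b9⊕b10⊕b11⊕b12⊕b13⊕b14⊕b15 = 1⊕1⊕0⊕0⊕0⊕0⊕0⊕0 = 0
Syndrome (s8...s1) = 0000 → position 0 (no error).
Overall parity (XOR of all 16 bits, including p0): 0⊕1⊕1⊕0⊕1⊕0⊕1⊕0⊕1⊕1⊕0⊕0⊕0⊕0⊕0⊕0 = 0
Overall=0, syndrome position=0 → no error.

none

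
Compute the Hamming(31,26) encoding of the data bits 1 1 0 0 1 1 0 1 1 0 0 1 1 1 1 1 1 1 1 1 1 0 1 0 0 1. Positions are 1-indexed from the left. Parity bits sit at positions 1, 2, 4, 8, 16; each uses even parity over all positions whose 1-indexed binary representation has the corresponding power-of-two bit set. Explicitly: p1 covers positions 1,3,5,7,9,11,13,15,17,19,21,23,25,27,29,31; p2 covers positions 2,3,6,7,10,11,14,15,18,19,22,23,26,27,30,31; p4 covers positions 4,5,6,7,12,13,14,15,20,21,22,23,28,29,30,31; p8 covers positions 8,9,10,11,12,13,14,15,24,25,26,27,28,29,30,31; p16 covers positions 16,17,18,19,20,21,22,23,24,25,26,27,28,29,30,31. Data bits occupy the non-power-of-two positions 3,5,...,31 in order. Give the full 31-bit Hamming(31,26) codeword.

0011100111011000111111111101001

Place data bits at non-power-of-two positions: b3=1, b5=1, b6=0, b7=0, b9=1, b10=1, b11=0, b12=1, b13=1, b14=0, b15=0, b17=1, b18=1, b19=1, b20=1, b21=1, b22=1, b23=1, b24=1, b25=1, b26=1, b27=0, b28=1, b29=0, b30=0, b31=1.
p1 = XOR of data positions {3,5,7,9,11,13,15,17,19,21,23,25,27,29,31} = 1⊕1⊕0⊕1⊕0⊕1⊕0⊕1⊕1⊕1⊕1⊕1⊕0⊕0⊕1 = 0
p2 = XOR of data positions {3,6,7,10,11,14,15,18,19,22,23,26,27,30,31} = 1⊕0⊕0⊕1⊕0⊕0⊕0⊕1⊕1⊕1⊕1⊕1⊕0⊕0⊕1 = 0
p4 = XOR of data positions {5,6,7,12,13,14,15,20,21,22,23,28,29,30,31} = 1⊕0⊕0⊕1⊕1⊕0⊕0⊕1⊕1⊕1⊕1⊕1⊕0⊕0⊕1 = 1
p8 = XOR of data positions {9,10,11,12,13,14,15,24,25,26,27,28,29,30,31} = 1⊕1⊕0⊕1⊕1⊕0⊕0⊕1⊕1⊕1⊕0⊕1⊕0⊕0⊕1 = 1
p16 = XOR of data positions {17,18,19,20,21,22,23,24,25,26,27,28,29,30,31} = 1⊕1⊕1⊕1⊕1⊕1⊕1⊕1⊕1⊕1⊕0⊕1⊕0⊕0⊕1 = 0
Codeword b1..b31 = 0011100111011000111111111101001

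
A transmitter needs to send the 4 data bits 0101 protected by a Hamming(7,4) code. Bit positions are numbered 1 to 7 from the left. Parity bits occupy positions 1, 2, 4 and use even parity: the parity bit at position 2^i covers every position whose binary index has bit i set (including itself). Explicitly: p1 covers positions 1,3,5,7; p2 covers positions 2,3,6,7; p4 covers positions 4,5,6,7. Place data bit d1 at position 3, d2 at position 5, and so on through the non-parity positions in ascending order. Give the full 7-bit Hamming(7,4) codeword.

0100101

Place data bits at non-power-of-two positions: b3=0, b5=1, b6=0, b7=1.
p1 = XOR of data positions {3,5,7} = 0⊕1⊕1 = 0
p2 = XOR of data positions {3,6,7} = 0⊕0⊕1 = 1
p4 = XOR of data positions {5,6,7} = 1⊕0⊕1 = 0
Codeword b1..b7 = 0100101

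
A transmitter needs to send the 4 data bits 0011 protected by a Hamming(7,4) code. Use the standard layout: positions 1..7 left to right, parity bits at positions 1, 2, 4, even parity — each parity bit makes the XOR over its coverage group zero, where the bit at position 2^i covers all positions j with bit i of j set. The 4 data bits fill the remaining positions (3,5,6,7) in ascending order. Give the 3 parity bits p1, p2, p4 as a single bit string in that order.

100

Place data bits at non-power-of-two positions: b3=0, b5=0, b6=1, b7=1.
p1 = XOR of data positions {3,5,7} = 0⊕0⊕1 = 1
p2 = XOR of data positions {3,6,7} = 0⊕1⊕1 = 0
p4 = XOR of data positions {5,6,7} = 0⊕1⊕1 = 0
Parity bits p1,p2,p4 = 100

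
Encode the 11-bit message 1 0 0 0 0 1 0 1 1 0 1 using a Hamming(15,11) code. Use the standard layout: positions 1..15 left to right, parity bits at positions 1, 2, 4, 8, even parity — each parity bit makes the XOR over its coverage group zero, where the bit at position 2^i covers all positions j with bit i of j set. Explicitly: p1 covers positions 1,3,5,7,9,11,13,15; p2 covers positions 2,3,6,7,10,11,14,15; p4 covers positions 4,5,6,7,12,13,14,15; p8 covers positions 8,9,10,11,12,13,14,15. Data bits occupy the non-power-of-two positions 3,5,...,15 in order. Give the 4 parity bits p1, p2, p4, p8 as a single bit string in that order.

1110

Place data bits at non-power-of-two positions: b3=1, b5=0, b6=0, b7=0, b9=0, b10=1, b11=0, b12=1, b13=1, b14=0, b15=1.
p1 = XOR of data positions {3,5,7,9,11,13,15} = 1⊕0⊕0⊕0⊕0⊕1⊕1 = 1
p2 = XOR of data positions {3,6,7,10,11,14,15} = 1⊕0⊕0⊕1⊕0⊕0⊕1 = 1
p4 = XOR of data positions {5,6,7,12,13,14,15} = 0⊕0⊕0⊕1⊕1⊕0⊕1 = 1
p8 = XOR of data positions {9,10,11,12,13,14,15} = 0⊕1⊕0⊕1⊕1⊕0⊕1 = 0
Parity bits p1,p2,p4,p8 = 1110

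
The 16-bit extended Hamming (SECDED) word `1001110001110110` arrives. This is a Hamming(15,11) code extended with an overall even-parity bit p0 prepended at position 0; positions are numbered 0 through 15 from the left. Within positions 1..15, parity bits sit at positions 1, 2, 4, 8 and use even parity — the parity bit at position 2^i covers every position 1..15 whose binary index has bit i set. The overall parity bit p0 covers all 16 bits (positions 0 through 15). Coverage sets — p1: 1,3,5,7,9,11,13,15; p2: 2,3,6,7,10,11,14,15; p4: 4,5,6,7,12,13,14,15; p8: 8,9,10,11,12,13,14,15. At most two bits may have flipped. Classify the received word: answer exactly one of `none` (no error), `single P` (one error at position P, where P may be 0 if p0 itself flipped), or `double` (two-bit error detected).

s1: b1⊕b3⊕b5⊕b7⊕b9⊕b11⊕b13⊕b15 = 0⊕1⊕1⊕0⊕1⊕1⊕1⊕0 = 1
s2: b2⊕b3⊕b6⊕b7⊕b10⊕b11⊕b14⊕b15 = 0⊕1⊕0⊕0⊕1⊕1⊕1⊕0 = 0
s4: b4⊕b5⊕b6⊕b7⊕b12⊕b13⊕b14⊕b15 = 1⊕1⊕0⊕0⊕0⊕1⊕1⊕0 = 0
s8: b8⊕b9⊕b10⊕b11⊕b12⊕b13⊕b14⊕b15 = 0⊕1⊕1⊕1⊕0⊕1⊕1⊕0 = 1
Syndrome (s8...s1) = 1001 → position 9.
Overall parity (XOR of all 16 bits, including p0): 1⊕0⊕0⊕1⊕1⊕1⊕0⊕0⊕0⊕1⊕1⊕1⊕0⊕1⊕1⊕0 = 1
Overall=1, syndrome position=9 → single-bit error at position 9.

single 9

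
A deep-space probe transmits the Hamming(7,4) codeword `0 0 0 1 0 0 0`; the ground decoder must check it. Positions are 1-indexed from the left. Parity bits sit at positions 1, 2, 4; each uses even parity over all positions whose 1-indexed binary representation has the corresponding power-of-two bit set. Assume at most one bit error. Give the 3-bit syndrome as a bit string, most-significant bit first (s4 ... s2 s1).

100

s1: b1⊕b3⊕b5⊕b7 = 0⊕0⊕0⊕0 = 0
s2: b2⊕b3⊕b6⊕b7 = 0⊕0⊕0⊕0 = 0
s4: b4⊕b5⊕b6⊕b7 = 1⊕0⊕0⊕0 = 1
Syndrome (s4...s1) = 100 → position 4.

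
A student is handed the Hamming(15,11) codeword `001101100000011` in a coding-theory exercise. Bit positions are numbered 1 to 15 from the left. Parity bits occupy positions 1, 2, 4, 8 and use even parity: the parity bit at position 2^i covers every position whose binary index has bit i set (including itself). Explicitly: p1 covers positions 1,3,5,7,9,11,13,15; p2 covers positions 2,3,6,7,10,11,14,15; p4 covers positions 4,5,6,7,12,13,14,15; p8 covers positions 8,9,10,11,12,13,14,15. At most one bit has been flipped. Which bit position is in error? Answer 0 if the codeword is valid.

s1: b1⊕b3⊕b5⊕b7⊕b9⊕b11⊕b13⊕b15 = 0⊕1⊕0⊕1⊕0⊕0⊕0⊕1 = 1
s2: b2⊕b3⊕b6⊕b7⊕b10⊕b11⊕b14⊕b15 = 0⊕1⊕1⊕1⊕0⊕0⊕1⊕1 = 1
s4: b4⊕b5⊕b6⊕b7⊕b12⊕b13⊕b14⊕b15 = 1⊕0⊕1⊕1⊕0⊕0⊕1⊕1 = 1
s8: b8⊕b9⊕b10⊕b11⊕b12⊕b13⊕b14⊕b15 = 0⊕0⊕0⊕0⊕0⊕0⊕1⊕1 = 0
Syndrome (s8...s1) = 0111 → position 7.

7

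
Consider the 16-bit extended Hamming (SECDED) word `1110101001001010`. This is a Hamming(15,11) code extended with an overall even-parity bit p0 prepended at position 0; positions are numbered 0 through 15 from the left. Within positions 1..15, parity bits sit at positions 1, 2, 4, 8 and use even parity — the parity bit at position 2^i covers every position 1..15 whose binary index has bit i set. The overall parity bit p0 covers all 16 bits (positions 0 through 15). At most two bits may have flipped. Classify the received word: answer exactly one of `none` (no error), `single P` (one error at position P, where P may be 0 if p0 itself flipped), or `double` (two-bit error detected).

s1: b1⊕b3⊕b5⊕b7⊕b9⊕b11⊕b13⊕b15 = 1⊕0⊕0⊕0⊕1⊕0⊕0⊕0 = 0
s2: b2⊕b3⊕b6⊕b7⊕b10⊕b11⊕b14⊕b15 = 1⊕0⊕1⊕0⊕0⊕0⊕1⊕0 = 1
s4: b4⊕b5⊕b6⊕b7⊕b12⊕b13⊕b14⊕b15 = 1⊕0⊕1⊕0⊕1⊕0⊕1⊕0 = 0
s8: b8⊕b9⊕b10⊕b11⊕b12⊕b13⊕b14⊕b15 = 0⊕1⊕0⊕0⊕1⊕0⊕1⊕0 = 1
Syndrome (s8...s1) = 1010 → position 10.
Overall parity (XOR of all 16 bits, including p0): 1⊕1⊕1⊕0⊕1⊕0⊕1⊕0⊕0⊕1⊕0⊕0⊕1⊕0⊕1⊕0 = 0
Overall=0, syndrome position=10 → double-bit error detected (uncorrectable).

double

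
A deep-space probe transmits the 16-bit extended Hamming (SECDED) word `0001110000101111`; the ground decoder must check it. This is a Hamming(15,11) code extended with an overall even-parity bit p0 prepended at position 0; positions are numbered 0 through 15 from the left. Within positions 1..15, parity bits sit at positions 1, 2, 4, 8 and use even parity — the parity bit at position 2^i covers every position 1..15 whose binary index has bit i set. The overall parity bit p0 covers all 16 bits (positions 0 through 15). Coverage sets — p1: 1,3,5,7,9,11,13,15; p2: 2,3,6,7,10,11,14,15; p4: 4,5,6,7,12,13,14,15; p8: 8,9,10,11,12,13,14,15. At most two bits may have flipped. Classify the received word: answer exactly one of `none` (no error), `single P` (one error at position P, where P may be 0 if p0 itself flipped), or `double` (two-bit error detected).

s1: b1⊕b3⊕b5⊕b7⊕b9⊕b11⊕b13⊕b15 = 0⊕1⊕1⊕0⊕0⊕0⊕1⊕1 = 0
s2: b2⊕b3⊕b6⊕b7⊕b10⊕b11⊕b14⊕b15 = 0⊕1⊕0⊕0⊕1⊕0⊕1⊕1 = 0
s4: b4⊕b5⊕b6⊕b7⊕b12⊕b13⊕b14⊕b15 = 1⊕1⊕0⊕0⊕1⊕1⊕1⊕1 = 0
s8: b8⊕b9⊕b10⊕b11⊕b12⊕b13⊕b14⊕b15 = 0⊕0⊕1⊕0⊕1⊕1⊕1⊕1 = 1
Syndrome (s8...s1) = 1000 → position 8.
Overall parity (XOR of all 16 bits, including p0): 0⊕0⊕0⊕1⊕1⊕1⊕0⊕0⊕0⊕0⊕1⊕0⊕1⊕1⊕1⊕1 = 0
Overall=0, syndrome position=8 → double-bit error detected (uncorrectable).

double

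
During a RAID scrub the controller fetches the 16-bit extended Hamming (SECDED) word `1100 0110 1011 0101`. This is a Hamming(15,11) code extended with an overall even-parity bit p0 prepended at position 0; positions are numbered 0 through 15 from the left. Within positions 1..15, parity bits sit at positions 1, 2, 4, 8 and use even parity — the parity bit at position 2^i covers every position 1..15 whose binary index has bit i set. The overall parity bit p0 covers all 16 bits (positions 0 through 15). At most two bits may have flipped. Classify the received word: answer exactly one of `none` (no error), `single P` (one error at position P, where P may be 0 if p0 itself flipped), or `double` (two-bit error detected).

s1: b1⊕b3⊕b5⊕b7⊕b9⊕b11⊕b13⊕b15 = 1⊕0⊕1⊕0⊕0⊕1⊕1⊕1 = 1
s2: b2⊕b3⊕b6⊕b7⊕b10⊕b11⊕b14⊕b15 = 0⊕0⊕1⊕0⊕1⊕1⊕0⊕1 = 0
s4: b4⊕b5⊕b6⊕b7⊕b12⊕b13⊕b14⊕b15 = 0⊕1⊕1⊕0⊕0⊕1⊕0⊕1 = 0
s8: b8⊕b9⊕b10⊕b11⊕b12⊕b13⊕b14⊕b15 = 1⊕0⊕1⊕1⊕0⊕1⊕0⊕1 = 1
Syndrome (s8...s1) = 1001 → position 9.
Overall parity (XOR of all 16 bits, including p0): 1⊕1⊕0⊕0⊕0⊕1⊕1⊕0⊕1⊕0⊕1⊕1⊕0⊕1⊕0⊕1 = 1
Overall=1, syndrome position=9 → single-bit error at position 9.

single 9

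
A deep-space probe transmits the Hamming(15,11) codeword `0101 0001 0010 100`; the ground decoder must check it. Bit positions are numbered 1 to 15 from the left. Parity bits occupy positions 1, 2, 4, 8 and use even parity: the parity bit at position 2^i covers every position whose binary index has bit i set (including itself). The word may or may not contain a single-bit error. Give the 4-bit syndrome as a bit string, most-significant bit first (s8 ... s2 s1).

1000

s1: b1⊕b3⊕b5⊕b7⊕b9⊕b11⊕b13⊕b15 = 0⊕0⊕0⊕0⊕0⊕1⊕1⊕0 = 0
s2: b2⊕b3⊕b6⊕b7⊕b10⊕b11⊕b14⊕b15 = 1⊕0⊕0⊕0⊕0⊕1⊕0⊕0 = 0
s4: b4⊕b5⊕b6⊕b7⊕b12⊕b13⊕b14⊕b15 = 1⊕0⊕0⊕0⊕0⊕1⊕0⊕0 = 0
s8: b8⊕b9⊕b10⊕b11⊕b12⊕b13⊕b14⊕b15 = 1⊕0⊕0⊕1⊕0⊕1⊕0⊕0 = 1
Syndrome (s8...s1) = 1000 → position 8.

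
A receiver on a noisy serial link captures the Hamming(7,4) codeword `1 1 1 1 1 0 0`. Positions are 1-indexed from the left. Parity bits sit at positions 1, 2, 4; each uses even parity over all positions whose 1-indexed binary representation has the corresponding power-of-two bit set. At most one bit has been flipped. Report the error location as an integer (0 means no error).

s1: b1⊕b3⊕b5⊕b7 = 1⊕1⊕1⊕0 = 1
s2: b2⊕b3⊕b6⊕b7 = 1⊕1⊕0⊕0 = 0
s4: b4⊕b5⊕b6⊕b7 = 1⊕1⊕0⊕0 = 0
Syndrome (s4...s1) = 001 → position 1.

1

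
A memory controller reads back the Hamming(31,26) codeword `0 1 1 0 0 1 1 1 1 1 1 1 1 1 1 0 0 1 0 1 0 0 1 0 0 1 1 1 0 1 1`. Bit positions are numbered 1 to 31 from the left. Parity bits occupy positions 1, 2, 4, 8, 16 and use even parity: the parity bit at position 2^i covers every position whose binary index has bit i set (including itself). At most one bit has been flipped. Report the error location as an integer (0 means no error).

13

s1: b1⊕b3⊕b5⊕b7⊕b9⊕b11⊕b13⊕b15⊕b17⊕b19⊕b21⊕b23⊕b25⊕b27⊕b29⊕b31 = 0⊕1⊕0⊕1⊕1⊕1⊕1⊕1⊕0⊕0⊕0⊕1⊕0⊕1⊕0⊕1 = 1
s2: b2⊕b3⊕b6⊕b7⊕b10⊕b11⊕b14⊕b15⊕b18⊕b19⊕b22⊕b23⊕b26⊕b27⊕b30⊕b31 = 1⊕1⊕1⊕1⊕1⊕1⊕1⊕1⊕1⊕0⊕0⊕1⊕1⊕1⊕1⊕1 = 0
s4: b4⊕b5⊕b6⊕b7⊕b12⊕b13⊕b14⊕b15⊕b20⊕b21⊕b22⊕b23⊕b28⊕b29⊕b30⊕b31 = 0⊕0⊕1⊕1⊕1⊕1⊕1⊕1⊕1⊕0⊕0⊕1⊕1⊕0⊕1⊕1 = 1
s8: b8⊕b9⊕b10⊕b11⊕b12⊕b13⊕b14⊕b15⊕b24⊕b25⊕b26⊕b27⊕b28⊕b29⊕b30⊕b31 = 1⊕1⊕1⊕1⊕1⊕1⊕1⊕1⊕0⊕0⊕1⊕1⊕1⊕0⊕1⊕1 = 1
s16: b16⊕b17⊕b18⊕b19⊕b20⊕b21⊕b22⊕b23⊕b24⊕b25⊕b26⊕b27⊕b28⊕b29⊕b30⊕b31 = 0⊕0⊕1⊕0⊕1⊕0⊕0⊕1⊕0⊕0⊕1⊕1⊕1⊕0⊕1⊕1 = 0
Syndrome (s16...s1) = 01101 → position 13.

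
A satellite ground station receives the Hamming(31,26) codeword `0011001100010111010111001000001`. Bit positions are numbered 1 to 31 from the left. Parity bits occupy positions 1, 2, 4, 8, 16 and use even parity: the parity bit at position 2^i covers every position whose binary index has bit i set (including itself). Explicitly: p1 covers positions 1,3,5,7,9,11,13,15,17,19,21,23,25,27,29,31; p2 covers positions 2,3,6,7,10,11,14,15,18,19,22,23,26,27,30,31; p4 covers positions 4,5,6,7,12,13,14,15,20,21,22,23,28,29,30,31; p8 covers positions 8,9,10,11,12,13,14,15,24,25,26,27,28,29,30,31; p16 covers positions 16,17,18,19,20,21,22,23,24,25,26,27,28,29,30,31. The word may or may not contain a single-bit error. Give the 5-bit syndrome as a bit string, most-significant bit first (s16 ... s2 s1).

s1: b1⊕b3⊕b5⊕b7⊕b9⊕b11⊕b13⊕b15⊕b17⊕b19⊕b21⊕b23⊕b25⊕b27⊕b29⊕b31 = 0⊕1⊕0⊕1⊕0⊕0⊕0⊕1⊕0⊕0⊕1⊕0⊕1⊕0⊕0⊕1 = 0
s2: b2⊕b3⊕b6⊕b7⊕b10⊕b11⊕b14⊕b15⊕b18⊕b19⊕b22⊕b23⊕b26⊕b27⊕b30⊕b31 = 0⊕1⊕0⊕1⊕0⊕0⊕1⊕1⊕1⊕0⊕1⊕0⊕0⊕0⊕0⊕1 = 1
s4: b4⊕b5⊕b6⊕b7⊕b12⊕b13⊕b14⊕b15⊕b20⊕b21⊕b22⊕b23⊕b28⊕b29⊕b30⊕b31 = 1⊕0⊕0⊕1⊕1⊕0⊕1⊕1⊕1⊕1⊕1⊕0⊕0⊕0⊕0⊕1 = 1
s8: b8⊕b9⊕b10⊕b11⊕b12⊕b13⊕b14⊕b15⊕b24⊕b25⊕b26⊕b27⊕b28⊕b29⊕b30⊕b31 = 1⊕0⊕0⊕0⊕1⊕0⊕1⊕1⊕0⊕1⊕0⊕0⊕0⊕0⊕0⊕1 = 0
s16: b16⊕b17⊕b18⊕b19⊕b20⊕b21⊕b22⊕b23⊕b24⊕b25⊕b26⊕b27⊕b28⊕b29⊕b30⊕b31 = 1⊕0⊕1⊕0⊕1⊕1⊕1⊕0⊕0⊕1⊕0⊕0⊕0⊕0⊕0⊕1 = 1
Syndrome (s16...s1) = 10110 → position 22.

10110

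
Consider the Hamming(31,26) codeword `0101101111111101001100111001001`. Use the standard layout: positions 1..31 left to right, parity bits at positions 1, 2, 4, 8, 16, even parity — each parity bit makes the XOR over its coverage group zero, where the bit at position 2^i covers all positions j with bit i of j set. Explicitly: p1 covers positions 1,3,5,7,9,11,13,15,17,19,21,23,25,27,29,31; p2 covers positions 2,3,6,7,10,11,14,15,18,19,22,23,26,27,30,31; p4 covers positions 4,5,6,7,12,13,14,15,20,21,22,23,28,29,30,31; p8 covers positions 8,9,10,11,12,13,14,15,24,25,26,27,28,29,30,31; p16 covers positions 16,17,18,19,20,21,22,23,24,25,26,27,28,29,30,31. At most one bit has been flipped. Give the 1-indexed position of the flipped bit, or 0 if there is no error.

s1: b1⊕b3⊕b5⊕b7⊕b9⊕b11⊕b13⊕b15⊕b17⊕b19⊕b21⊕b23⊕b25⊕b27⊕b29⊕b31 = 0⊕0⊕1⊕1⊕1⊕1⊕1⊕0⊕0⊕1⊕0⊕1⊕1⊕0⊕0⊕1 = 1
s2: b2⊕b3⊕b6⊕b7⊕b10⊕b11⊕b14⊕b15⊕b18⊕b19⊕b22⊕b23⊕b26⊕b27⊕b30⊕b31 = 1⊕0⊕0⊕1⊕1⊕1⊕1⊕0⊕0⊕1⊕0⊕1⊕0⊕0⊕0⊕1 = 0
s4: b4⊕b5⊕b6⊕b7⊕b12⊕b13⊕b14⊕b15⊕b20⊕b21⊕b22⊕b23⊕b28⊕b29⊕b30⊕b31 = 1⊕1⊕0⊕1⊕1⊕1⊕1⊕0⊕1⊕0⊕0⊕1⊕1⊕0⊕0⊕1 = 0
s8: b8⊕b9⊕b10⊕b11⊕b12⊕b13⊕b14⊕b15⊕b24⊕b25⊕b26⊕b27⊕b28⊕b29⊕b30⊕b31 = 1⊕1⊕1⊕1⊕1⊕1⊕1⊕0⊕1⊕1⊕0⊕0⊕1⊕0⊕0⊕1 = 1
s16: b16⊕b17⊕b18⊕b19⊕b20⊕b21⊕b22⊕b23⊕b24⊕b25⊕b26⊕b27⊕b28⊕b29⊕b30⊕b31 = 1⊕0⊕0⊕1⊕1⊕0⊕0⊕1⊕1⊕1⊕0⊕0⊕1⊕0⊕0⊕1 = 0
Syndrome (s16...s1) = 01001 → position 9.

9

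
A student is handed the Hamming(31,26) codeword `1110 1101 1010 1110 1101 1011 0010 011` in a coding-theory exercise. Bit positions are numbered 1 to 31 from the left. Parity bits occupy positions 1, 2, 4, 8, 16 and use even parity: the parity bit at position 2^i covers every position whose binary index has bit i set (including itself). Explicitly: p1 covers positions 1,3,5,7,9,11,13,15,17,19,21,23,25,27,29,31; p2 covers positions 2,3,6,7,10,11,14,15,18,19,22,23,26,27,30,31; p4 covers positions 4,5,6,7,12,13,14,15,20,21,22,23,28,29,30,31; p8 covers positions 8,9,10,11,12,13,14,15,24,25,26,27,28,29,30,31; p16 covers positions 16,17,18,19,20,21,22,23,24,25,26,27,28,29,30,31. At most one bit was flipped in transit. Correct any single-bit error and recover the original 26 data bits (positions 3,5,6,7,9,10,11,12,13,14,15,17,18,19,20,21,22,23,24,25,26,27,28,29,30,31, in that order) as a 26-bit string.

11101010111100110110010011

s1: b1⊕b3⊕b5⊕b7⊕b9⊕b11⊕b13⊕b15⊕b17⊕b19⊕b21⊕b23⊕b25⊕b27⊕b29⊕b31 = 1⊕1⊕1⊕0⊕1⊕1⊕1⊕1⊕1⊕0⊕1⊕1⊕0⊕1⊕0⊕1 = 0
s2: b2⊕b3⊕b6⊕b7⊕b10⊕b11⊕b14⊕b15⊕b18⊕b19⊕b22⊕b23⊕b26⊕b27⊕b30⊕b31 = 1⊕1⊕1⊕0⊕0⊕1⊕1⊕1⊕1⊕0⊕0⊕1⊕0⊕1⊕1⊕1 = 1
s4: b4⊕b5⊕b6⊕b7⊕b12⊕b13⊕b14⊕b15⊕b20⊕b21⊕b22⊕b23⊕b28⊕b29⊕b30⊕b31 = 0⊕1⊕1⊕0⊕0⊕1⊕1⊕1⊕1⊕1⊕0⊕1⊕0⊕0⊕1⊕1 = 0
s8: b8⊕b9⊕b10⊕b11⊕b12⊕b13⊕b14⊕b15⊕b24⊕b25⊕b26⊕b27⊕b28⊕b29⊕b30⊕b31 = 1⊕1⊕0⊕1⊕0⊕1⊕1⊕1⊕1⊕0⊕0⊕1⊕0⊕0⊕1⊕1 = 0
s16: b16⊕b17⊕b18⊕b19⊕b20⊕b21⊕b22⊕b23⊕b24⊕b25⊕b26⊕b27⊕b28⊕b29⊕b30⊕b31 = 0⊕1⊕1⊕0⊕1⊕1⊕0⊕1⊕1⊕0⊕0⊕1⊕0⊕0⊕1⊕1 = 1
Syndrome (s16...s1) = 10010 → position 18.
Flip bit 18: corrected codeword = 1110110110101110100110110010011
Data bits at positions 3,5,6,7,9,10,11,12,13,14,15,17,18,19,20,21,22,23,24,25,26,27,28,29,30,31: 11101010111100110110010011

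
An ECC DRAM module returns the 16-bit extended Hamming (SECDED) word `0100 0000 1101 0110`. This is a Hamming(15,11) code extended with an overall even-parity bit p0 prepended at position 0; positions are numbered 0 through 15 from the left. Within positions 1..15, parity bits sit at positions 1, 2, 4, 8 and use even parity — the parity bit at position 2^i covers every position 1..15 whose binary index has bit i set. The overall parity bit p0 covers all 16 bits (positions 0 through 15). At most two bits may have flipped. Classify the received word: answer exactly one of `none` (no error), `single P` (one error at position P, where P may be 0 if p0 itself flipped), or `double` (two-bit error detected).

double

s1: b1⊕b3⊕b5⊕b7⊕b9⊕b11⊕b13⊕b15 = 1⊕0⊕0⊕0⊕1⊕1⊕1⊕0 = 0
s2: b2⊕b3⊕b6⊕b7⊕b10⊕b11⊕b14⊕b15 = 0⊕0⊕0⊕0⊕0⊕1⊕1⊕0 = 0
s4: b4⊕b5⊕b6⊕b7⊕b12⊕b13⊕b14⊕b15 = 0⊕0⊕0⊕0⊕0⊕1⊕1⊕0 = 0
s8: b8⊕b9⊕b10⊕b11⊕b12⊕b13⊕b14⊕b15 = 1⊕1⊕0⊕1⊕0⊕1⊕1⊕0 = 1
Syndrome (s8...s1) = 1000 → position 8.
Overall parity (XOR of all 16 bits, including p0): 0⊕1⊕0⊕0⊕0⊕0⊕0⊕0⊕1⊕1⊕0⊕1⊕0⊕1⊕1⊕0 = 0
Overall=0, syndrome position=8 → double-bit error detected (uncorrectable).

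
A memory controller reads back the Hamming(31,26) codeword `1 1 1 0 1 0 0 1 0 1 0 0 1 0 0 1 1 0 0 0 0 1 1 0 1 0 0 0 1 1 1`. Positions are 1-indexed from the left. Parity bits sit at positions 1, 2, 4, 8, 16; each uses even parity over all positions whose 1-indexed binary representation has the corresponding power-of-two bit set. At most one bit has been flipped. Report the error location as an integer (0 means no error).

15

s1: b1⊕b3⊕b5⊕b7⊕b9⊕b11⊕b13⊕b15⊕b17⊕b19⊕b21⊕b23⊕b25⊕b27⊕b29⊕b31 = 1⊕1⊕1⊕0⊕0⊕0⊕1⊕0⊕1⊕0⊕0⊕1⊕1⊕0⊕1⊕1 = 1
s2: b2⊕b3⊕b6⊕b7⊕b10⊕b11⊕b14⊕b15⊕b18⊕b19⊕b22⊕b23⊕b26⊕b27⊕b30⊕b31 = 1⊕1⊕0⊕0⊕1⊕0⊕0⊕0⊕0⊕0⊕1⊕1⊕0⊕0⊕1⊕1 = 1
s4: b4⊕b5⊕b6⊕b7⊕b12⊕b13⊕b14⊕b15⊕b20⊕b21⊕b22⊕b23⊕b28⊕b29⊕b30⊕b31 = 0⊕1⊕0⊕0⊕0⊕1⊕0⊕0⊕0⊕0⊕1⊕1⊕0⊕1⊕1⊕1 = 1
s8: b8⊕b9⊕b10⊕b11⊕b12⊕b13⊕b14⊕b15⊕b24⊕b25⊕b26⊕b27⊕b28⊕b29⊕b30⊕b31 = 1⊕0⊕1⊕0⊕0⊕1⊕0⊕0⊕0⊕1⊕0⊕0⊕0⊕1⊕1⊕1 = 1
s16: b16⊕b17⊕b18⊕b19⊕b20⊕b21⊕b22⊕b23⊕b24⊕b25⊕b26⊕b27⊕b28⊕b29⊕b30⊕b31 = 1⊕1⊕0⊕0⊕0⊕0⊕1⊕1⊕0⊕1⊕0⊕0⊕0⊕1⊕1⊕1 = 0
Syndrome (s16...s1) = 01111 → position 15.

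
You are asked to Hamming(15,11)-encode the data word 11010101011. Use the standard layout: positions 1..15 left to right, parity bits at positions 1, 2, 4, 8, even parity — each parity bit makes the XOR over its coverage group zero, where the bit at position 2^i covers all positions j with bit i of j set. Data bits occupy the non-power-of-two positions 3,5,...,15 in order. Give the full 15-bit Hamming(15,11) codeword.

Place data bits at non-power-of-two positions: b3=1, b5=1, b6=0, b7=1, b9=0, b10=1, b11=0, b12=1, b13=0, b14=1, b15=1.
p1 = XOR of data positions {3,5,7,9,11,13,15} = 1⊕1⊕1⊕0⊕0⊕0⊕1 = 0
p2 = XOR of data positions {3,6,7,10,11,14,15} = 1⊕0⊕1⊕1⊕0⊕1⊕1 = 1
p4 = XOR of data positions {5,6,7,12,13,14,15} = 1⊕0⊕1⊕1⊕0⊕1⊕1 = 1
p8 = XOR of data positions {9,10,11,12,13,14,15} = 0⊕1⊕0⊕1⊕0⊕1⊕1 = 0
Codeword b1..b15 = 011110100101011

011110100101011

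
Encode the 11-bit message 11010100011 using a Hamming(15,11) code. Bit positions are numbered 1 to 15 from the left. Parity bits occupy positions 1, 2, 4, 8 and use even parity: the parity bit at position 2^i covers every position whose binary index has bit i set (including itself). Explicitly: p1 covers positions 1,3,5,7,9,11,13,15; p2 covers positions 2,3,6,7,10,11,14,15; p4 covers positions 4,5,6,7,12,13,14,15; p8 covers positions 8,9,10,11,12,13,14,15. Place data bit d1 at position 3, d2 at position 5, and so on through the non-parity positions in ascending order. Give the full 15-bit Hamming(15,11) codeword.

Place data bits at non-power-of-two positions: b3=1, b5=1, b6=0, b7=1, b9=0, b10=1, b11=0, b12=0, b13=0, b14=1, b15=1.
p1 = XOR of data positions {3,5,7,9,11,13,15} = 1⊕1⊕1⊕0⊕0⊕0⊕1 = 0
p2 = XOR of data positions {3,6,7,10,11,14,15} = 1⊕0⊕1⊕1⊕0⊕1⊕1 = 1
p4 = XOR of data positions {5,6,7,12,13,14,15} = 1⊕0⊕1⊕0⊕0⊕1⊕1 = 0
p8 = XOR of data positions {9,10,11,12,13,14,15} = 0⊕1⊕0⊕0⊕0⊕1⊕1 = 1
Codeword b1..b15 = 011010110100011

011010110100011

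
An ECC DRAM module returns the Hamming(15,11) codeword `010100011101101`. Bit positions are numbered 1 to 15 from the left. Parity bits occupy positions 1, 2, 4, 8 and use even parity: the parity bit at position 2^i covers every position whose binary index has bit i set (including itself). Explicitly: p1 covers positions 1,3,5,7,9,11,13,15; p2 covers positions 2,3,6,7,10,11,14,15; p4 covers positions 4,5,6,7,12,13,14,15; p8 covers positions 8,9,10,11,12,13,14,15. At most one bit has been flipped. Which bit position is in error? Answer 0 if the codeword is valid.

s1: b1⊕b3⊕b5⊕b7⊕b9⊕b11⊕b13⊕b15 = 0⊕0⊕0⊕0⊕1⊕0⊕1⊕1 = 1
s2: b2⊕b3⊕b6⊕b7⊕b10⊕b11⊕b14⊕b15 = 1⊕0⊕0⊕0⊕1⊕0⊕0⊕1 = 1
s4: b4⊕b5⊕b6⊕b7⊕b12⊕b13⊕b14⊕b15 = 1⊕0⊕0⊕0⊕1⊕1⊕0⊕1 = 0
s8: b8⊕b9⊕b10⊕b11⊕b12⊕b13⊕b14⊕b15 = 1⊕1⊕1⊕0⊕1⊕1⊕0⊕1 = 0
Syndrome (s8...s1) = 0011 → position 3.

3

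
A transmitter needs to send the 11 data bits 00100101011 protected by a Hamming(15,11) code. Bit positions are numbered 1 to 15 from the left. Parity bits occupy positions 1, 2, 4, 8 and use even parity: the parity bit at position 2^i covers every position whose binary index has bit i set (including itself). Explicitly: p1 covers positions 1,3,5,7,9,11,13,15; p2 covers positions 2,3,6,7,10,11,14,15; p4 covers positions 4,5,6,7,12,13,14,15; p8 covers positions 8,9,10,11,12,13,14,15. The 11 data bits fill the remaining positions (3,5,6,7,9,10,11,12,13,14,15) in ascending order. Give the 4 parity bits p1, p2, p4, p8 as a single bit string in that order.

1000

Place data bits at non-power-of-two positions: b3=0, b5=0, b6=1, b7=0, b9=0, b10=1, b11=0, b12=1, b13=0, b14=1, b15=1.
p1 = XOR of data positions {3,5,7,9,11,13,15} = 0⊕0⊕0⊕0⊕0⊕0⊕1 = 1
p2 = XOR of data positions {3,6,7,10,11,14,15} = 0⊕1⊕0⊕1⊕0⊕1⊕1 = 0
p4 = XOR of data positions {5,6,7,12,13,14,15} = 0⊕1⊕0⊕1⊕0⊕1⊕1 = 0
p8 = XOR of data positions {9,10,11,12,13,14,15} = 0⊕1⊕0⊕1⊕0⊕1⊕1 = 0
Parity bits p1,p2,p4,p8 = 1000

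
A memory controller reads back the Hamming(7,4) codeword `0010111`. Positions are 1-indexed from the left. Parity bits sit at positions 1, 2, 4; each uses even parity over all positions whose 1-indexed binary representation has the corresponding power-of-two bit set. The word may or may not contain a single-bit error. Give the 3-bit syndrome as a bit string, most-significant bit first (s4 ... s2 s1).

111

s1: b1⊕b3⊕b5⊕b7 = 0⊕1⊕1⊕1 = 1
s2: b2⊕b3⊕b6⊕b7 = 0⊕1⊕1⊕1 = 1
s4: b4⊕b5⊕b6⊕b7 = 0⊕1⊕1⊕1 = 1
Syndrome (s4...s1) = 111 → position 7.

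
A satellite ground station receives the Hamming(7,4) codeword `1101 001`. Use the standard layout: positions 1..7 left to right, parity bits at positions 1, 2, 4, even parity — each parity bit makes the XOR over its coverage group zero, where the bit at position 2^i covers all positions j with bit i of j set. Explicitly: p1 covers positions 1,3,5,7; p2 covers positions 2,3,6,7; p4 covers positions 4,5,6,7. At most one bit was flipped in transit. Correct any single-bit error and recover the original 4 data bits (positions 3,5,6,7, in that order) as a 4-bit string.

s1: b1⊕b3⊕b5⊕b7 = 1⊕0⊕0⊕1 = 0
s2: b2⊕b3⊕b6⊕b7 = 1⊕0⊕0⊕1 = 0
s4: b4⊕b5⊕b6⊕b7 = 1⊕0⊕0⊕1 = 0
Syndrome (s4...s1) = 000 → position 0 (no error).
No correction needed.
Data bits at positions 3,5,6,7: 0001

0001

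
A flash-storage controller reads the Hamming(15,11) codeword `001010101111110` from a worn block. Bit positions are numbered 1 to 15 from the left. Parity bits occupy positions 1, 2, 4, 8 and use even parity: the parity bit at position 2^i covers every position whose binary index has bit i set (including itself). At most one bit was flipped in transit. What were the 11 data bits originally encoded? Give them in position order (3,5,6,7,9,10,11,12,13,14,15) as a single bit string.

11111111110

s1: b1⊕b3⊕b5⊕b7⊕b9⊕b11⊕b13⊕b15 = 0⊕1⊕1⊕1⊕1⊕1⊕1⊕0 = 0
s2: b2⊕b3⊕b6⊕b7⊕b10⊕b11⊕b14⊕b15 = 0⊕1⊕0⊕1⊕1⊕1⊕1⊕0 = 1
s4: b4⊕b5⊕b6⊕b7⊕b12⊕b13⊕b14⊕b15 = 0⊕1⊕0⊕1⊕1⊕1⊕1⊕0 = 1
s8: b8⊕b9⊕b10⊕b11⊕b12⊕b13⊕b14⊕b15 = 0⊕1⊕1⊕1⊕1⊕1⊕1⊕0 = 0
Syndrome (s8...s1) = 0110 → position 6.
Flip bit 6: corrected codeword = 001011101111110
Data bits at positions 3,5,6,7,9,10,11,12,13,14,15: 11111111110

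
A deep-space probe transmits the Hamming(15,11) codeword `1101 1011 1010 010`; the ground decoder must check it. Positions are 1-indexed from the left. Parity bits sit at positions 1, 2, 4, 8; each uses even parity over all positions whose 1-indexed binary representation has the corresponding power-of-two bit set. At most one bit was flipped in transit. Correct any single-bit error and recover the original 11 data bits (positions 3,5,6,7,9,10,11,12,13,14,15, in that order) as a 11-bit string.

s1: b1⊕b3⊕b5⊕b7⊕b9⊕b11⊕b13⊕b15 = 1⊕0⊕1⊕1⊕1⊕1⊕0⊕0 = 1
s2: b2⊕b3⊕b6⊕b7⊕b10⊕b11⊕b14⊕b15 = 1⊕0⊕0⊕1⊕0⊕1⊕1⊕0 = 0
s4: b4⊕b5⊕b6⊕b7⊕b12⊕b13⊕b14⊕b15 = 1⊕1⊕0⊕1⊕0⊕0⊕1⊕0 = 0
s8: b8⊕b9⊕b10⊕b11⊕b12⊕b13⊕b14⊕b15 = 1⊕1⊕0⊕1⊕0⊕0⊕1⊕0 = 0
Syndrome (s8...s1) = 0001 → position 1.
Flip bit 1: corrected codeword = 010110111010010
Data bits at positions 3,5,6,7,9,10,11,12,13,14,15: 01011010010

01011010010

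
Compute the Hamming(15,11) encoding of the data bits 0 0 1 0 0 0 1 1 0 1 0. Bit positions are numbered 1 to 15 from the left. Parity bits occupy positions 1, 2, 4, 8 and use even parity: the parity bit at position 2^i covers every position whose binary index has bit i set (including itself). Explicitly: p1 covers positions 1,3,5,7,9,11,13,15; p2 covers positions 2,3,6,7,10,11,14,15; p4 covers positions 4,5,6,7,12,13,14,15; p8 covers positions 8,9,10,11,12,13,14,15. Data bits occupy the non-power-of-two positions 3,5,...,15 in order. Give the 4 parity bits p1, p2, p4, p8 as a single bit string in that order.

1111

Place data bits at non-power-of-two positions: b3=0, b5=0, b6=1, b7=0, b9=0, b10=0, b11=1, b12=1, b13=0, b14=1, b15=0.
p1 = XOR of data positions {3,5,7,9,11,13,15} = 0⊕0⊕0⊕0⊕1⊕0⊕0 = 1
p2 = XOR of data positions {3,6,7,10,11,14,15} = 0⊕1⊕0⊕0⊕1⊕1⊕0 = 1
p4 = XOR of data positions {5,6,7,12,13,14,15} = 0⊕1⊕0⊕1⊕0⊕1⊕0 = 1
p8 = XOR of data positions {9,10,11,12,13,14,15} = 0⊕0⊕1⊕1⊕0⊕1⊕0 = 1
Parity bits p1,p2,p4,p8 = 1111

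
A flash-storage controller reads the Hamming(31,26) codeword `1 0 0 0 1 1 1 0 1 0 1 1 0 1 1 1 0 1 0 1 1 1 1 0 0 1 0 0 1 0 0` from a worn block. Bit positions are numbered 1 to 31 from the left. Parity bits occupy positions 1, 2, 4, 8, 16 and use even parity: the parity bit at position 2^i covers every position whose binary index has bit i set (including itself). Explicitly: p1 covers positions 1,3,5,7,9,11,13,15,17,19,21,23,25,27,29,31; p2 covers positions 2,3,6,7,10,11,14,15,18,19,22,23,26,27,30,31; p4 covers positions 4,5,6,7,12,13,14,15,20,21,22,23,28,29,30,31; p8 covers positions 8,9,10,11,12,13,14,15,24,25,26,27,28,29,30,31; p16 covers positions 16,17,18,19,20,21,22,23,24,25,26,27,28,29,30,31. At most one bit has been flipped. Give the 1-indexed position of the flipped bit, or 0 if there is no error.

15

s1: b1⊕b3⊕b5⊕b7⊕b9⊕b11⊕b13⊕b15⊕b17⊕b19⊕b21⊕b23⊕b25⊕b27⊕b29⊕b31 = 1⊕0⊕1⊕1⊕1⊕1⊕0⊕1⊕0⊕0⊕1⊕1⊕0⊕0⊕1⊕0 = 1
s2: b2⊕b3⊕b6⊕b7⊕b10⊕b11⊕b14⊕b15⊕b18⊕b19⊕b22⊕b23⊕b26⊕b27⊕b30⊕b31 = 0⊕0⊕1⊕1⊕0⊕1⊕1⊕1⊕1⊕0⊕1⊕1⊕1⊕0⊕0⊕0 = 1
s4: b4⊕b5⊕b6⊕b7⊕b12⊕b13⊕b14⊕b15⊕b20⊕b21⊕b22⊕b23⊕b28⊕b29⊕b30⊕b31 = 0⊕1⊕1⊕1⊕1⊕0⊕1⊕1⊕1⊕1⊕1⊕1⊕0⊕1⊕0⊕0 = 1
s8: b8⊕b9⊕b10⊕b11⊕b12⊕b13⊕b14⊕b15⊕b24⊕b25⊕b26⊕b27⊕b28⊕b29⊕b30⊕b31 = 0⊕1⊕0⊕1⊕1⊕0⊕1⊕1⊕0⊕0⊕1⊕0⊕0⊕1⊕0⊕0 = 1
s16: b16⊕b17⊕b18⊕b19⊕b20⊕b21⊕b22⊕b23⊕b24⊕b25⊕b26⊕b27⊕b28⊕b29⊕b30⊕b31 = 1⊕0⊕1⊕0⊕1⊕1⊕1⊕1⊕0⊕0⊕1⊕0⊕0⊕1⊕0⊕0 = 0
Syndrome (s16...s1) = 01111 → position 15.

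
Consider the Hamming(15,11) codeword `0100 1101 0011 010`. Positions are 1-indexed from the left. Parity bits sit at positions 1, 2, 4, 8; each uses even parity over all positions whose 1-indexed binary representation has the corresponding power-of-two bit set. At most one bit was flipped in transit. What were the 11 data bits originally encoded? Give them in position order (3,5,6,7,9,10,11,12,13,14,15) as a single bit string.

01100011010

s1: b1⊕b3⊕b5⊕b7⊕b9⊕b11⊕b13⊕b15 = 0⊕0⊕1⊕0⊕0⊕1⊕0⊕0 = 0
s2: b2⊕b3⊕b6⊕b7⊕b10⊕b11⊕b14⊕b15 = 1⊕0⊕1⊕0⊕0⊕1⊕1⊕0 = 0
s4: b4⊕b5⊕b6⊕b7⊕b12⊕b13⊕b14⊕b15 = 0⊕1⊕1⊕0⊕1⊕0⊕1⊕0 = 0
s8: b8⊕b9⊕b10⊕b11⊕b12⊕b13⊕b14⊕b15 = 1⊕0⊕0⊕1⊕1⊕0⊕1⊕0 = 0
Syndrome (s8...s1) = 0000 → position 0 (no error).
No correction needed.
Data bits at positions 3,5,6,7,9,10,11,12,13,14,15: 01100011010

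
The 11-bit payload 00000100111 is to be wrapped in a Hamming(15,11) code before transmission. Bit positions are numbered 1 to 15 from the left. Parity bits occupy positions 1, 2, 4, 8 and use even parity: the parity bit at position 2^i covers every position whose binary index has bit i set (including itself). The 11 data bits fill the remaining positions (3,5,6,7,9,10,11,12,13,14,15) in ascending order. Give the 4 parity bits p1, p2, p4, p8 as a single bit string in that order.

0110

Place data bits at non-power-of-two positions: b3=0, b5=0, b6=0, b7=0, b9=0, b10=1, b11=0, b12=0, b13=1, b14=1, b15=1.
p1 = XOR of data positions {3,5,7,9,11,13,15} = 0⊕0⊕0⊕0⊕0⊕1⊕1 = 0
p2 = XOR of data positions {3,6,7,10,11,14,15} = 0⊕0⊕0⊕1⊕0⊕1⊕1 = 1
p4 = XOR of data positions {5,6,7,12,13,14,15} = 0⊕0⊕0⊕0⊕1⊕1⊕1 = 1
p8 = XOR of data positions {9,10,11,12,13,14,15} = 0⊕1⊕0⊕0⊕1⊕1⊕1 = 0
Parity bits p1,p2,p4,p8 = 0110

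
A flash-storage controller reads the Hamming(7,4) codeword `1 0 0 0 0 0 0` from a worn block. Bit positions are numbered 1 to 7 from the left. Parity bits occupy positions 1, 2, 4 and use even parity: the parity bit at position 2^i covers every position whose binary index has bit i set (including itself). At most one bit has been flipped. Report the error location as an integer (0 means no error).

1

s1: b1⊕b3⊕b5⊕b7 = 1⊕0⊕0⊕0 = 1
s2: b2⊕b3⊕b6⊕b7 = 0⊕0⊕0⊕0 = 0
s4: b4⊕b5⊕b6⊕b7 = 0⊕0⊕0⊕0 = 0
Syndrome (s4...s1) = 001 → position 1.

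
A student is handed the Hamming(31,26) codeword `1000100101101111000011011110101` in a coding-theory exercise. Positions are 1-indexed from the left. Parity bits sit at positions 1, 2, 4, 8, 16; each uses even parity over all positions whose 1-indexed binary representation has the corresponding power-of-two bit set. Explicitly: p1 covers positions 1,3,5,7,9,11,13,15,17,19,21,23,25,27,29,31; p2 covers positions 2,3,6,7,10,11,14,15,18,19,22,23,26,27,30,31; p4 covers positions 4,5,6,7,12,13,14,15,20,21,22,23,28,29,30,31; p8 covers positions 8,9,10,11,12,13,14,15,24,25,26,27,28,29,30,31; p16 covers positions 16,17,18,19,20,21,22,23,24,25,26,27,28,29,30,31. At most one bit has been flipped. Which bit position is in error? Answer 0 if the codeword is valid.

s1: b1⊕b3⊕b5⊕b7⊕b9⊕b11⊕b13⊕b15⊕b17⊕b19⊕b21⊕b23⊕b25⊕b27⊕b29⊕b31 = 1⊕0⊕1⊕0⊕0⊕1⊕1⊕1⊕0⊕0⊕1⊕0⊕1⊕1⊕1⊕1 = 0
s2: b2⊕b3⊕b6⊕b7⊕b10⊕b11⊕b14⊕b15⊕b18⊕b19⊕b22⊕b23⊕b26⊕b27⊕b30⊕b31 = 0⊕0⊕0⊕0⊕1⊕1⊕1⊕1⊕0⊕0⊕1⊕0⊕1⊕1⊕0⊕1 = 0
s4: b4⊕b5⊕b6⊕b7⊕b12⊕b13⊕b14⊕b15⊕b20⊕b21⊕b22⊕b23⊕b28⊕b29⊕b30⊕b31 = 0⊕1⊕0⊕0⊕0⊕1⊕1⊕1⊕0⊕1⊕1⊕0⊕0⊕1⊕0⊕1 = 0
s8: b8⊕b9⊕b10⊕b11⊕b12⊕b13⊕b14⊕b15⊕b24⊕b25⊕b26⊕b27⊕b28⊕b29⊕b30⊕b31 = 1⊕0⊕1⊕1⊕0⊕1⊕1⊕1⊕1⊕1⊕1⊕1⊕0⊕1⊕0⊕1 = 0
s16: b16⊕b17⊕b18⊕b19⊕b20⊕b21⊕b22⊕b23⊕b24⊕b25⊕b26⊕b27⊕b28⊕b29⊕b30⊕b31 = 1⊕0⊕0⊕0⊕0⊕1⊕1⊕0⊕1⊕1⊕1⊕1⊕0⊕1⊕0⊕1 = 1
Syndrome (s16...s1) = 10000 → position 16.

16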